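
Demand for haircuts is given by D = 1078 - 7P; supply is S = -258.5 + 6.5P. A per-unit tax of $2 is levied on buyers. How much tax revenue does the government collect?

Pre-tax equilibrium: P* = 99, Q* = 385.
Tax on buyers shifts demand to D = 1078 − 7(P + 2) = 1064 - 7P.
1064 - 7P = -258.5 + 6.5P gives seller price Ps = 2645/27; buyers pay Pb = 2645/27 + 2 = 2699/27.
New quantity: Q = 1078 − 7(2699/27) = 10213/27.
Revenue = 2 × 10213/27 = 20426/27.

Tax revenue = 20426/27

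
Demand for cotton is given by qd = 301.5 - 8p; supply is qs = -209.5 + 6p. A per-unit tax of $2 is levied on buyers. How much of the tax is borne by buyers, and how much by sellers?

Pre-tax equilibrium: p* = 36.5, q* = 9.5.
Tax on buyers shifts demand to qd = 301.5 − 8(p + 2) = 285.5 - 8p.
285.5 - 8p = -209.5 + 6p gives seller price ps = 495/14; buyers pay pb = 495/14 + 2 = 523/14.
New quantity: q = 301.5 − 8(523/14) = 37/14.
Buyer burden = 523/14 − 36.5 = 6/7; seller burden = 36.5 − 495/14 = 8/7.

Buyers bear 6/7, sellers bear 8/7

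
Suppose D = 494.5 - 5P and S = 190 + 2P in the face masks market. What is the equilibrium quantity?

Set D = S: 494.5 - 5P = 190 + 2P.
304.5 = 7P, so P* = 43.5.
Q* = 494.5 − 5(43.5) = 277.

Q* = 277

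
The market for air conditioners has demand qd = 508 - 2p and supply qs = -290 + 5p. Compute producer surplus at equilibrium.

Equilibrium: 508 - 2p = -290 + 5p gives p* = 114, q* = 280.
Supply starts at p = 58 (where qs = 0).
PS = ½(114 − 58)(280) = 7840.

Producer surplus = 7840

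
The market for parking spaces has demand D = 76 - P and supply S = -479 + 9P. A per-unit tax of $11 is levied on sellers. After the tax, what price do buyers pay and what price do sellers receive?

Buyers pay $65.4, sellers receive $54.4

Pre-tax equilibrium: P* = 55.5, Q* = 20.5.
Tax on sellers shifts supply to S = -479 + 9(P − 11) = -578 + 9P.
76 - P = -578 + 9P gives buyer price Pb = 65.4; sellers receive Ps = 65.4 − 11 = 54.4.
New quantity: Q = 76 − 1(65.4) = 10.6.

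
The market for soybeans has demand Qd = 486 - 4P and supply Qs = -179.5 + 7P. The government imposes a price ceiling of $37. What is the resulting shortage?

Equilibrium price would be P* = 60.5, so the ceiling at 37 binds.
At P = 37: Qd = 486 − 4(37) = 338, Qs = -179.5 + 7(37) = 79.5.
Shortage = 338 − 79.5 = 258.5.

Shortage = 258.5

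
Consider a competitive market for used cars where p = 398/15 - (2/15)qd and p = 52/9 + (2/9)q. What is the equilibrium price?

Set the two price expressions equal: 398/15 - (2/15)q = 52/9 + (2/9)q.
934/45 = (16/45)q, so q* = 58.375.
p* = 398/15 − (2/15)(58.375) = 18.75.

p* = 18.75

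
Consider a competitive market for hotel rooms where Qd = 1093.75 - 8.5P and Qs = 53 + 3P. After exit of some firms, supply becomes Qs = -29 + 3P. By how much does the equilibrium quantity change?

ΔQ = -1394/23

Original equilibrium: P* = 90.5, Q* = 324.5.
New equilibrium: 1093.75 - 8.5P = -29 + 3P, so 1122.75 = 11.5P and P' = 4491/46; Q' = 1093.75 − 8.5(4491/46) = 12139/46.
Change in quantity: 12139/46 − 324.5 = -1394/23.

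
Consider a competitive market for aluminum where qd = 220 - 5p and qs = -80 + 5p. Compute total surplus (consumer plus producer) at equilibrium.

Total surplus = 980

Equilibrium: 220 - 5p = -80 + 5p gives p* = 30, q* = 70.
Demand choke price: p = 44; supply starts at p = 16.
CS = ½(44 − 30)(70) = 490; PS = ½(30 − 16)(70) = 490.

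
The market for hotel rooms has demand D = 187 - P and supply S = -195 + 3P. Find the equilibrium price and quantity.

Set D = S: 187 - P = -195 + 3P.
382 = 4P, so P* = 95.5.
Q* = 187 − 1(95.5) = 91.5.

P* = 95.5, Q* = 91.5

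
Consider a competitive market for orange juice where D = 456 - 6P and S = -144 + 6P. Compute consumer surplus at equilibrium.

Consumer surplus = 2028

Equilibrium: 456 - 6P = -144 + 6P gives P* = 50, Q* = 156.
Demand choke price (D = 0): P = 76.
CS = ½(76 − 50)(156) = 2028.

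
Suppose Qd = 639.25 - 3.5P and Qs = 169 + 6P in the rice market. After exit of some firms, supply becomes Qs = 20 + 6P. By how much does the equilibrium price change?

Original equilibrium: P* = 49.5, Q* = 466.
New equilibrium: 639.25 - 3.5P = 20 + 6P, so 619.25 = 9.5P and P' = 2477/38; Q' = 639.25 − 3.5(2477/38) = 7811/19.
Change in price: 2477/38 − 49.5 = 298/19.

ΔP = 298/19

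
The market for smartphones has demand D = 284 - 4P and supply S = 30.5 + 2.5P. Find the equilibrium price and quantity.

P* = 39, Q* = 128

Set D = S: 284 - 4P = 30.5 + 2.5P.
253.5 = 6.5P, so P* = 39.
Q* = 284 − 4(39) = 128.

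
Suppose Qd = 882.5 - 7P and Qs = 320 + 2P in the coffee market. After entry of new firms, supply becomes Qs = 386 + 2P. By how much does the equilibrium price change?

Original equilibrium: P* = 62.5, Q* = 445.
New equilibrium: 882.5 - 7P = 386 + 2P, so 496.5 = 9P and P' = 331/6; Q' = 882.5 − 7(331/6) = 1489/3.
Change in price: 331/6 − 62.5 = -22/3.

ΔP = -22/3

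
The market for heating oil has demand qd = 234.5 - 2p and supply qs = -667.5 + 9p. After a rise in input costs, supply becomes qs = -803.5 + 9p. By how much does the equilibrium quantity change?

Original equilibrium: p* = 82, q* = 70.5.
New equilibrium: 234.5 - 2p = -803.5 + 9p, so 1038 = 11p and p' = 1038/11; q' = 234.5 − 2(1038/11) = 1007/22.
Change in quantity: 1007/22 − 70.5 = -272/11.

Δq = -272/11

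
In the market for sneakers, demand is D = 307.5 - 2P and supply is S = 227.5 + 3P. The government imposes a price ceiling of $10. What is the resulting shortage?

Equilibrium price would be P* = 16, so the ceiling at 10 binds.
At P = 10: D = 307.5 − 2(10) = 287.5, S = 227.5 + 3(10) = 257.5.
Shortage = 287.5 − 257.5 = 30.

Shortage = 30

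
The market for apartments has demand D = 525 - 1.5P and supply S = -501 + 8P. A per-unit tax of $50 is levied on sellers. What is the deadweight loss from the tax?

Deadweight loss = 30000/19

Pre-tax equilibrium: P* = 108, Q* = 363.
Tax on sellers shifts supply to S = -501 + 8(P − 50) = -901 + 8P.
525 - 1.5P = -901 + 8P gives buyer price Pb = 2852/19; sellers receive Ps = 2852/19 − 50 = 1902/19.
New quantity: Q = 525 − 1.5(2852/19) = 5697/19.
DWL = ½ × 50 × (363 − 5697/19) = 30000/19.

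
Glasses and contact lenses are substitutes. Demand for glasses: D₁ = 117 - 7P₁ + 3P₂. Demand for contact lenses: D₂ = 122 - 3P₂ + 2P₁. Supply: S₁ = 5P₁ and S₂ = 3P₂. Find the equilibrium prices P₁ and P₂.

P₁ = 178/11, P₂ = 283/11

Market 1: 117 - 7P₁ + 3P₂ = 5P₁ → 12P₁ - 3P₂ = 117.
Market 2: 6P₂ - 2P₁ = 122.
Eliminating P₂: 6×(1) + 3×(2) gives 66P₁ = 1068, so P₁ = 178/11.
Back-substitute into (2): P₂ = (122 + 2×178/11) / 6 = 283/11.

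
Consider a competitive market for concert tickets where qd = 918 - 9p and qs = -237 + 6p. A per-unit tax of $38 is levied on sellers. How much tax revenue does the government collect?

Tax revenue = 3351.6

Pre-tax equilibrium: p* = 77, q* = 225.
Tax on sellers shifts supply to qs = -237 + 6(p − 38) = -465 + 6p.
918 - 9p = -465 + 6p gives buyer price pb = 92.2; sellers receive ps = 92.2 − 38 = 54.2.
New quantity: q = 918 − 9(92.2) = 88.2.
Revenue = 38 × 88.2 = 3351.6.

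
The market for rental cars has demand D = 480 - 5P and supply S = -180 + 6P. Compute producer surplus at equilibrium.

Producer surplus = 2700

Equilibrium: 480 - 5P = -180 + 6P gives P* = 60, Q* = 180.
Supply starts at P = 30 (where S = 0).
PS = ½(60 − 30)(180) = 2700.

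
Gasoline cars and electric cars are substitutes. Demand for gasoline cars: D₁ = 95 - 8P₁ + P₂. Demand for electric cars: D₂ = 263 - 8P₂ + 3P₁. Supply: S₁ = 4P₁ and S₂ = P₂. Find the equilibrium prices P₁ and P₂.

P₁ = 1118/105, P₂ = 1147/35

Market 1: 95 - 8P₁ + P₂ = 4P₁ → 12P₁ - P₂ = 95.
Market 2: 9P₂ - 3P₁ = 263.
Eliminating P₂: 9×(1) + 1×(2) gives 105P₁ = 1118, so P₁ = 1118/105.
Back-substitute into (2): P₂ = (263 + 3×1118/105) / 9 = 1147/35.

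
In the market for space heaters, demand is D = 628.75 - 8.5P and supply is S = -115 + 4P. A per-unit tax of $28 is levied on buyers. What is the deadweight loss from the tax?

Deadweight loss = 1066.24

Pre-tax equilibrium: P* = 59.5, Q* = 123.
Tax on buyers shifts demand to D = 628.75 − 8.5(P + 28) = 390.75 - 8.5P.
390.75 - 8.5P = -115 + 4P gives seller price Ps = 40.46; buyers pay Pb = 40.46 + 28 = 68.46.
New quantity: Q = 628.75 − 8.5(68.46) = 46.84.
DWL = ½ × 28 × (123 − 46.84) = 1066.24.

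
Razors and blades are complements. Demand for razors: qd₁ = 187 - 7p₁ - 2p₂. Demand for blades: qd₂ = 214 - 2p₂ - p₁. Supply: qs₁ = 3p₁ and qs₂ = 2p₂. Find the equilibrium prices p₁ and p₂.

p₁ = 160/19, p₂ = 1953/38

Market 1: 187 - 7p₁ - 2p₂ = 3p₁ → 10p₁ + 2p₂ = 187.
Market 2: 4p₂ + p₁ = 214.
Eliminating p₂: 4×(1) − 2×(2) gives 38p₁ = 320, so p₁ = 160/19.
Back-substitute into (2): p₂ = (214 − 1×160/19) / 4 = 1953/38.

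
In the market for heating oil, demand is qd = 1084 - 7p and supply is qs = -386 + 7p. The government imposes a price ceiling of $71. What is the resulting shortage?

Equilibrium price would be p* = 105, so the ceiling at 71 binds.
At p = 71: qd = 1084 − 7(71) = 587, qs = -386 + 7(71) = 111.
Shortage = 587 − 111 = 476.

Shortage = 476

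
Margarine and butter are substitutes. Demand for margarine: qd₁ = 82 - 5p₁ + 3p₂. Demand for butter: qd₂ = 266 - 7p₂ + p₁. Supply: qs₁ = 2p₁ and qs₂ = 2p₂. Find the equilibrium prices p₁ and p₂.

Market 1: 82 - 5p₁ + 3p₂ = 2p₁ → 7p₁ - 3p₂ = 82.
Market 2: 9p₂ - p₁ = 266.
Eliminating p₂: 9×(1) + 3×(2) gives 60p₁ = 1536, so p₁ = 25.6.
Back-substitute into (2): p₂ = (266 + 1×25.6) / 9 = 32.4.

p₁ = 25.6, p₂ = 32.4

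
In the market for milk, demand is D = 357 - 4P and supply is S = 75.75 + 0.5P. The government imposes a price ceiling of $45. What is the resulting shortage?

Equilibrium price would be P* = 62.5, so the ceiling at 45 binds.
At P = 45: D = 357 − 4(45) = 177, S = 75.75 + 0.5(45) = 98.25.
Shortage = 177 − 98.25 = 78.75.

Shortage = 78.75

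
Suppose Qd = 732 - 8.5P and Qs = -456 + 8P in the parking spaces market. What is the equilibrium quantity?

Set Qd = Qs: 732 - 8.5P = -456 + 8P.
1188 = 16.5P, so P* = 72.
Q* = 732 − 8.5(72) = 120.

Q* = 120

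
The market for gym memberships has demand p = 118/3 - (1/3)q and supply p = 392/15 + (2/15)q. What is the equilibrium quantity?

q* = 198/7

Set the two price expressions equal: 118/3 - (1/3)q = 392/15 + (2/15)q.
13.2 = (7/15)q, so q* = 198/7.
p* = 118/3 − (1/3)(198/7) = 628/21.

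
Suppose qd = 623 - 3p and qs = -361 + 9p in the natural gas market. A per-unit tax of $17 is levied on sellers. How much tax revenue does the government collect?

Pre-tax equilibrium: p* = 82, q* = 377.
Tax on sellers shifts supply to qs = -361 + 9(p − 17) = -514 + 9p.
623 - 3p = -514 + 9p gives buyer price pb = 94.75; sellers receive ps = 94.75 − 17 = 77.75.
New quantity: q = 623 − 3(94.75) = 338.75.
Revenue = 17 × 338.75 = 5758.75.

Tax revenue = 5758.75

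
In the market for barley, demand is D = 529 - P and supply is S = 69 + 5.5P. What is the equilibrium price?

P* = 920/13

Set D = S: 529 - P = 69 + 5.5P.
460 = 6.5P, so P* = 920/13.
Q* = 529 − 1(920/13) = 5957/13.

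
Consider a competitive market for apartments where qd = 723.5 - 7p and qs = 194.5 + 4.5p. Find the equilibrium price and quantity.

p* = 46, q* = 401.5

Set qd = qs: 723.5 - 7p = 194.5 + 4.5p.
529 = 11.5p, so p* = 46.
q* = 723.5 − 7(46) = 401.5.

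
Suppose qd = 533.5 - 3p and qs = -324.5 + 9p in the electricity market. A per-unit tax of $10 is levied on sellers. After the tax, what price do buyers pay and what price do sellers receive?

Pre-tax equilibrium: p* = 71.5, q* = 319.
Tax on sellers shifts supply to qs = -324.5 + 9(p − 10) = -414.5 + 9p.
533.5 - 3p = -414.5 + 9p gives buyer price pb = 79; sellers receive ps = 79 − 10 = 69.
New quantity: q = 533.5 − 3(79) = 296.5.

Buyers pay $79, sellers receive $69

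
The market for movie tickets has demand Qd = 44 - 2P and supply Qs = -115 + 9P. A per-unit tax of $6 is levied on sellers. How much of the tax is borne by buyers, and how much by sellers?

Buyers bear 54/11, sellers bear 12/11

Pre-tax equilibrium: P* = 159/11, Q* = 166/11.
Tax on sellers shifts supply to Qs = -115 + 9(P − 6) = -169 + 9P.
44 - 2P = -169 + 9P gives buyer price Pb = 213/11; sellers receive Ps = 213/11 − 6 = 147/11.
New quantity: Q = 44 − 2(213/11) = 58/11.
Buyer burden = 213/11 − 159/11 = 54/11; seller burden = 159/11 − 147/11 = 12/11.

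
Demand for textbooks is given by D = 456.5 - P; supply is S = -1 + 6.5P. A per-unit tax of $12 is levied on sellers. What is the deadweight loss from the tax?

Deadweight loss = 62.4

Pre-tax equilibrium: P* = 61, Q* = 395.5.
Tax on sellers shifts supply to S = -1 + 6.5(P − 12) = -79 + 6.5P.
456.5 - P = -79 + 6.5P gives buyer price Pb = 71.4; sellers receive Ps = 71.4 − 12 = 59.4.
New quantity: Q = 456.5 − 1(71.4) = 385.1.
DWL = ½ × 12 × (395.5 − 385.1) = 62.4.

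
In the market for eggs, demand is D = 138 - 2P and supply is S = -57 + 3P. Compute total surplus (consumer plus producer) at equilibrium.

Equilibrium: 138 - 2P = -57 + 3P gives P* = 39, Q* = 60.
Demand choke price: P = 69; supply starts at P = 19.
CS = ½(69 − 39)(60) = 900; PS = ½(39 − 19)(60) = 600.

Total surplus = 1500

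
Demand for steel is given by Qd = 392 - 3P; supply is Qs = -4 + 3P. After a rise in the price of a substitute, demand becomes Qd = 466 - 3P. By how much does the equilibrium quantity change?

ΔQ = 37

Original equilibrium: P* = 66, Q* = 194.
New equilibrium: 466 - 3P = -4 + 3P, so 470 = 6P and P' = 235/3; Q' = 466 − 3(235/3) = 231.
Change in quantity: 231 − 194 = 37.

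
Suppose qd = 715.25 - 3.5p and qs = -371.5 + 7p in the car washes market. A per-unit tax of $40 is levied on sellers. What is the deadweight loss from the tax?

Deadweight loss = 5600/3

Pre-tax equilibrium: p* = 103.5, q* = 353.
Tax on sellers shifts supply to qs = -371.5 + 7(p − 40) = -651.5 + 7p.
715.25 - 3.5p = -651.5 + 7p gives buyer price pb = 781/6; sellers receive ps = 781/6 − 40 = 541/6.
New quantity: q = 715.25 − 3.5(781/6) = 779/3.
DWL = ½ × 40 × (353 − 779/3) = 5600/3.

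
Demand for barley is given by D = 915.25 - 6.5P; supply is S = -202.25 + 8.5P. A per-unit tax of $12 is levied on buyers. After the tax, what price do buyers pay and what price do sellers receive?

Pre-tax equilibrium: P* = 74.5, Q* = 431.
Tax on buyers shifts demand to D = 915.25 − 6.5(P + 12) = 837.25 - 6.5P.
837.25 - 6.5P = -202.25 + 8.5P gives seller price Ps = 69.3; buyers pay Pb = 69.3 + 12 = 81.3.
New quantity: Q = 915.25 − 6.5(81.3) = 386.8.

Buyers pay $81.3, sellers receive $69.3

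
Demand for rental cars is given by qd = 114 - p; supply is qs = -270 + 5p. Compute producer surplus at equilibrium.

Producer surplus = 250

Equilibrium: 114 - p = -270 + 5p gives p* = 64, q* = 50.
Supply starts at p = 54 (where qs = 0).
PS = ½(64 − 54)(50) = 250.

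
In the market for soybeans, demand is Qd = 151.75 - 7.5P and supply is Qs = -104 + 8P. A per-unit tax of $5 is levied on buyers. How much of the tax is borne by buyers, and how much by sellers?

Pre-tax equilibrium: P* = 16.5, Q* = 28.
Tax on buyers shifts demand to Qd = 151.75 − 7.5(P + 5) = 114.25 - 7.5P.
114.25 - 7.5P = -104 + 8P gives seller price Ps = 873/62; buyers pay Pb = 873/62 + 5 = 1183/62.
New quantity: Q = 151.75 − 7.5(1183/62) = 268/31.
Buyer burden = 1183/62 − 16.5 = 80/31; seller burden = 16.5 − 873/62 = 75/31.

Buyers bear 80/31, sellers bear 75/31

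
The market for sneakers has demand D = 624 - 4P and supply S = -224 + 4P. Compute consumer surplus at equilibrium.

Consumer surplus = 5000

Equilibrium: 624 - 4P = -224 + 4P gives P* = 106, Q* = 200.
Demand choke price (D = 0): P = 156.
CS = ½(156 − 106)(200) = 5000.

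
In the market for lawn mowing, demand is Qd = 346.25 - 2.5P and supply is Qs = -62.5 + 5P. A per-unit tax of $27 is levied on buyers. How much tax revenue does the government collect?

Tax revenue = 4455

Pre-tax equilibrium: P* = 54.5, Q* = 210.
Tax on buyers shifts demand to Qd = 346.25 − 2.5(P + 27) = 278.75 - 2.5P.
278.75 - 2.5P = -62.5 + 5P gives seller price Ps = 45.5; buyers pay Pb = 45.5 + 27 = 72.5.
New quantity: Q = 346.25 − 2.5(72.5) = 165.
Revenue = 27 × 165 = 4455.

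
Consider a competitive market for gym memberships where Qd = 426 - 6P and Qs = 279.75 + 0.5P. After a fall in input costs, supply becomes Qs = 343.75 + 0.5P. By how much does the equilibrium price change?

ΔP = -128/13

Original equilibrium: P* = 22.5, Q* = 291.
New equilibrium: 426 - 6P = 343.75 + 0.5P, so 82.25 = 6.5P and P' = 329/26; Q' = 426 − 6(329/26) = 4551/13.
Change in price: 329/26 − 22.5 = -128/13.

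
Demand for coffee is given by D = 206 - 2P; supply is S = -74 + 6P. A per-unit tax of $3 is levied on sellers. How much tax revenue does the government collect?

Pre-tax equilibrium: P* = 35, Q* = 136.
Tax on sellers shifts supply to S = -74 + 6(P − 3) = -92 + 6P.
206 - 2P = -92 + 6P gives buyer price Pb = 37.25; sellers receive Ps = 37.25 − 3 = 34.25.
New quantity: Q = 206 − 2(37.25) = 131.5.
Revenue = 3 × 131.5 = 394.5.

Tax revenue = 394.5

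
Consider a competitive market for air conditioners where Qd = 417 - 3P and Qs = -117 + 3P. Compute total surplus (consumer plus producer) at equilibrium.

Total surplus = 7500

Equilibrium: 417 - 3P = -117 + 3P gives P* = 89, Q* = 150.
Demand choke price: P = 139; supply starts at P = 39.
CS = ½(139 − 89)(150) = 3750; PS = ½(89 − 39)(150) = 3750.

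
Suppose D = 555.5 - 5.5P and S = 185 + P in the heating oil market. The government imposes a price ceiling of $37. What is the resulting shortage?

Shortage = 130

Equilibrium price would be P* = 57, so the ceiling at 37 binds.
At P = 37: D = 555.5 − 5.5(37) = 352, S = 185 + 1(37) = 222.
Shortage = 352 − 222 = 130.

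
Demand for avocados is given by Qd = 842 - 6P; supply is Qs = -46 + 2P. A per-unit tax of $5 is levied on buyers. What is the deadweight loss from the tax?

Deadweight loss = 18.75

Pre-tax equilibrium: P* = 111, Q* = 176.
Tax on buyers shifts demand to Qd = 842 − 6(P + 5) = 812 - 6P.
812 - 6P = -46 + 2P gives seller price Ps = 107.25; buyers pay Pb = 107.25 + 5 = 112.25.
New quantity: Q = 842 − 6(112.25) = 168.5.
DWL = ½ × 5 × (176 − 168.5) = 18.75.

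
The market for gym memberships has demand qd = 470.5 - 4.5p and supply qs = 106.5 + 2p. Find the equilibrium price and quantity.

p* = 56, q* = 218.5

Set qd = qs: 470.5 - 4.5p = 106.5 + 2p.
364 = 6.5p, so p* = 56.
q* = 470.5 − 4.5(56) = 218.5.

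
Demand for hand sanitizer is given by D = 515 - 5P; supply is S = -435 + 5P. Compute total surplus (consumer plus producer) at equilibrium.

Equilibrium: 515 - 5P = -435 + 5P gives P* = 95, Q* = 40.
Demand choke price: P = 103; supply starts at P = 87.
CS = ½(103 − 95)(40) = 160; PS = ½(95 − 87)(40) = 160.

Total surplus = 320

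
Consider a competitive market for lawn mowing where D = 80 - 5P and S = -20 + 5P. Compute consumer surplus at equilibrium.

Equilibrium: 80 - 5P = -20 + 5P gives P* = 10, Q* = 30.
Demand choke price (D = 0): P = 16.
CS = ½(16 − 10)(30) = 90.

Consumer surplus = 90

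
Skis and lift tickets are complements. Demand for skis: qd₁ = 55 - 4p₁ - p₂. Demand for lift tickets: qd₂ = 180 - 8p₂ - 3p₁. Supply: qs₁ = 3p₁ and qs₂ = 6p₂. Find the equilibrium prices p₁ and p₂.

Market 1: 55 - 4p₁ - p₂ = 3p₁ → 7p₁ + p₂ = 55.
Market 2: 14p₂ + 3p₁ = 180.
Eliminating p₂: 14×(1) − 1×(2) gives 95p₁ = 590, so p₁ = 118/19.
Back-substitute into (2): p₂ = (180 − 3×118/19) / 14 = 219/19.

p₁ = 118/19, p₂ = 219/19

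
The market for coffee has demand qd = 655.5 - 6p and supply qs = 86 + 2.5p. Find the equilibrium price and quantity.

Set qd = qs: 655.5 - 6p = 86 + 2.5p.
569.5 = 8.5p, so p* = 67.
q* = 655.5 − 6(67) = 253.5.

p* = 67, q* = 253.5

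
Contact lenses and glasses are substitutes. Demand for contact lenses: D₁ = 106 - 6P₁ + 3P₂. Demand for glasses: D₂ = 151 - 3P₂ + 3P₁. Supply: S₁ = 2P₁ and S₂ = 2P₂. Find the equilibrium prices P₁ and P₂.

Market 1: 106 - 6P₁ + 3P₂ = 2P₁ → 8P₁ - 3P₂ = 106.
Market 2: 5P₂ - 3P₁ = 151.
Eliminating P₂: 5×(1) + 3×(2) gives 31P₁ = 983, so P₁ = 983/31.
Back-substitute into (2): P₂ = (151 + 3×983/31) / 5 = 1526/31.

P₁ = 983/31, P₂ = 1526/31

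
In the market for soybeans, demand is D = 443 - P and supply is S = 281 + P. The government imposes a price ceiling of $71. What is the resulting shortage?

Shortage = 20

Equilibrium price would be P* = 81, so the ceiling at 71 binds.
At P = 71: D = 443 − 1(71) = 372, S = 281 + 1(71) = 352.
Shortage = 372 − 352 = 20.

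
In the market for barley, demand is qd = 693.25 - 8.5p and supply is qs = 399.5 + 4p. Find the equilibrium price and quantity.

Set qd = qs: 693.25 - 8.5p = 399.5 + 4p.
293.75 = 12.5p, so p* = 23.5.
q* = 693.25 − 8.5(23.5) = 493.5.

p* = 23.5, q* = 493.5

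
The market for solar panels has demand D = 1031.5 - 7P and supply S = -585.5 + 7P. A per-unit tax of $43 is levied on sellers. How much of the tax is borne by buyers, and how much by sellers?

Pre-tax equilibrium: P* = 115.5, Q* = 223.
Tax on sellers shifts supply to S = -585.5 + 7(P − 43) = -886.5 + 7P.
1031.5 - 7P = -886.5 + 7P gives buyer price Pb = 137; sellers receive Ps = 137 − 43 = 94.
New quantity: Q = 1031.5 − 7(137) = 72.5.
Buyer burden = 137 − 115.5 = 21.5; seller burden = 115.5 − 94 = 21.5.

Buyers bear $21.5, sellers bear $21.5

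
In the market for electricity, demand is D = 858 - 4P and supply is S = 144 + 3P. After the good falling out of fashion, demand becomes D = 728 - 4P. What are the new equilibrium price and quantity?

P' = 584/7, Q' = 2760/7

Original equilibrium: P* = 102, Q* = 450.
New equilibrium: 728 - 4P = 144 + 3P, so 584 = 7P and P' = 584/7; Q' = 728 − 4(584/7) = 2760/7.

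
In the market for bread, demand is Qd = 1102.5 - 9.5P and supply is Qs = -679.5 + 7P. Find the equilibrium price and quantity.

P* = 108, Q* = 76.5

Set Qd = Qs: 1102.5 - 9.5P = -679.5 + 7P.
1782 = 16.5P, so P* = 108.
Q* = 1102.5 − 9.5(108) = 76.5.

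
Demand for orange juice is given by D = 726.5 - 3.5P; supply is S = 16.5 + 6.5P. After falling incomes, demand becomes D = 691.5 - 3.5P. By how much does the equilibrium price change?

Original equilibrium: P* = 71, Q* = 478.
New equilibrium: 691.5 - 3.5P = 16.5 + 6.5P, so 675 = 10P and P' = 67.5; Q' = 691.5 − 3.5(67.5) = 455.25.
Change in price: 67.5 − 71 = -3.5.

ΔP = -3.5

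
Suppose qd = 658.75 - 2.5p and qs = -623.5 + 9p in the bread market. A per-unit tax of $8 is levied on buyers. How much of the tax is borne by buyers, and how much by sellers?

Pre-tax equilibrium: p* = 111.5, q* = 380.
Tax on buyers shifts demand to qd = 658.75 − 2.5(p + 8) = 638.75 - 2.5p.
638.75 - 2.5p = -623.5 + 9p gives seller price ps = 5049/46; buyers pay pb = 5049/46 + 8 = 5417/46.
New quantity: q = 658.75 − 2.5(5417/46) = 8380/23.
Buyer burden = 5417/46 − 111.5 = 144/23; seller burden = 111.5 − 5049/46 = 40/23.

Buyers bear 144/23, sellers bear 40/23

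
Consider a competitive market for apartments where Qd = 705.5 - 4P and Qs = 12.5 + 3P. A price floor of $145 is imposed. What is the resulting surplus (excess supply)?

Surplus = 322

Equilibrium price would be P* = 99, so the floor at 145 binds.
At P = 145: Qd = 125.5, Qs = 447.5.
Surplus = 447.5 − 125.5 = 322.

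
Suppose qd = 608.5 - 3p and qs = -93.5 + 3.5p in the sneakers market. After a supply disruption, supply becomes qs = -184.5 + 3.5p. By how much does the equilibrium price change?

Δp = 14

Original equilibrium: p* = 108, q* = 284.5.
New equilibrium: 608.5 - 3p = -184.5 + 3.5p, so 793 = 6.5p and p' = 122; q' = 608.5 − 3(122) = 242.5.
Change in price: 122 − 108 = 14.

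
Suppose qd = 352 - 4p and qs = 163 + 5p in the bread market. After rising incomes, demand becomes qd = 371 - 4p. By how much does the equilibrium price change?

Δp = 19/9

Original equilibrium: p* = 21, q* = 268.
New equilibrium: 371 - 4p = 163 + 5p, so 208 = 9p and p' = 208/9; q' = 371 − 4(208/9) = 2507/9.
Change in price: 208/9 − 21 = 19/9.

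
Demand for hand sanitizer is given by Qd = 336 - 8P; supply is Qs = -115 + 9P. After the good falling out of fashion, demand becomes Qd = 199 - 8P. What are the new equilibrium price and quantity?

Original equilibrium: P* = 451/17, Q* = 2104/17.
New equilibrium: 199 - 8P = -115 + 9P, so 314 = 17P and P' = 314/17; Q' = 199 − 8(314/17) = 871/17.

P' = 314/17, Q' = 871/17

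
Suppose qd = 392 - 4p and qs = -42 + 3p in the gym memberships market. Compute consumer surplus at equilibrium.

Equilibrium: 392 - 4p = -42 + 3p gives p* = 62, q* = 144.
Demand choke price (qd = 0): p = 98.
CS = ½(98 − 62)(144) = 2592.

Consumer surplus = 2592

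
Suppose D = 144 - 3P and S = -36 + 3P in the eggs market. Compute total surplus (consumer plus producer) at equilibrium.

Equilibrium: 144 - 3P = -36 + 3P gives P* = 30, Q* = 54.
Demand choke price: P = 48; supply starts at P = 12.
CS = ½(48 − 30)(54) = 486; PS = ½(30 − 12)(54) = 486.

Total surplus = 972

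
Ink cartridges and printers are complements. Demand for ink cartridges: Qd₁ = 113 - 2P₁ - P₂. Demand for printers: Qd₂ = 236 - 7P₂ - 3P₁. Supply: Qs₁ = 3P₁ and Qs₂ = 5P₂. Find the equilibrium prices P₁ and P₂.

Market 1: 113 - 2P₁ - P₂ = 3P₁ → 5P₁ + P₂ = 113.
Market 2: 12P₂ + 3P₁ = 236.
Eliminating P₂: 12×(1) − 1×(2) gives 57P₁ = 1120, so P₁ = 1120/57.
Back-substitute into (2): P₂ = (236 − 3×1120/57) / 12 = 841/57.

P₁ = 1120/57, P₂ = 841/57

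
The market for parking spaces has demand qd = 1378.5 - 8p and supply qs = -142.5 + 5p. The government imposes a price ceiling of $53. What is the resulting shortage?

Equilibrium price would be p* = 117, so the ceiling at 53 binds.
At p = 53: qd = 1378.5 − 8(53) = 954.5, qs = -142.5 + 5(53) = 122.5.
Shortage = 954.5 − 122.5 = 832.

Shortage = 832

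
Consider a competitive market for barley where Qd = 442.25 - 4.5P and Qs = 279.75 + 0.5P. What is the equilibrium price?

P* = 32.5

Set Qd = Qs: 442.25 - 4.5P = 279.75 + 0.5P.
162.5 = 5P, so P* = 32.5.
Q* = 442.25 − 4.5(32.5) = 296.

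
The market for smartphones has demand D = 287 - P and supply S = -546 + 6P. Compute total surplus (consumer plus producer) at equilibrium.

Total surplus = 16464

Equilibrium: 287 - P = -546 + 6P gives P* = 119, Q* = 168.
Demand choke price: P = 287; supply starts at P = 91.
CS = ½(287 − 119)(168) = 14112; PS = ½(119 − 91)(168) = 2352.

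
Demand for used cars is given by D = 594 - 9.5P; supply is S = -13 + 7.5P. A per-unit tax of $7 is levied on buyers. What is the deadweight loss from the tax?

Deadweight loss = 13965/136

Pre-tax equilibrium: P* = 607/17, Q* = 8663/34.
Tax on buyers shifts demand to D = 594 − 9.5(P + 7) = 527.5 - 9.5P.
527.5 - 9.5P = -13 + 7.5P gives seller price Ps = 1081/34; buyers pay Pb = 1081/34 + 7 = 1319/34.
New quantity: Q = 594 − 9.5(1319/34) = 15331/68.
DWL = ½ × 7 × (8663/34 − 15331/68) = 13965/136.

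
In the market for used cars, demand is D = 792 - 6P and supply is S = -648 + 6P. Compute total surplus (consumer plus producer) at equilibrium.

Total surplus = 864

Equilibrium: 792 - 6P = -648 + 6P gives P* = 120, Q* = 72.
Demand choke price: P = 132; supply starts at P = 108.
CS = ½(132 − 120)(72) = 432; PS = ½(120 − 108)(72) = 432.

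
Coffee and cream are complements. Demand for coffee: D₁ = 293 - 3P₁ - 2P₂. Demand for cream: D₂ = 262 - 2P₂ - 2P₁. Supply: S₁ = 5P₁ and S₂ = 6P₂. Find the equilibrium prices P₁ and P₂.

Market 1: 293 - 3P₁ - 2P₂ = 5P₁ → 8P₁ + 2P₂ = 293.
Market 2: 8P₂ + 2P₁ = 262.
Eliminating P₂: 8×(1) − 2×(2) gives 60P₁ = 1820, so P₁ = 91/3.
Back-substitute into (2): P₂ = (262 − 2×91/3) / 8 = 151/6.

P₁ = 91/3, P₂ = 151/6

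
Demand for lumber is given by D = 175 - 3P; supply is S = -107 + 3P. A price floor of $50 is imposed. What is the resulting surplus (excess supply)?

Surplus = 18

Equilibrium price would be P* = 47, so the floor at 50 binds.
At P = 50: D = 25, S = 43.
Surplus = 43 − 25 = 18.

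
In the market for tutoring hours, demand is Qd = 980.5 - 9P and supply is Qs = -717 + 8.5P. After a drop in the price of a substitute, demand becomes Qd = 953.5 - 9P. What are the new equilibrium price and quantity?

Original equilibrium: P* = 97, Q* = 107.5.
New equilibrium: 953.5 - 9P = -717 + 8.5P, so 1670.5 = 17.5P and P' = 3341/35; Q' = 953.5 − 9(3341/35) = 6607/70.

P' = 3341/35, Q' = 6607/70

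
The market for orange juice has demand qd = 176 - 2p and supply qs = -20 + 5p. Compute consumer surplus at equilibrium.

Consumer surplus = 3600

Equilibrium: 176 - 2p = -20 + 5p gives p* = 28, q* = 120.
Demand choke price (qd = 0): p = 88.
CS = ½(88 − 28)(120) = 3600.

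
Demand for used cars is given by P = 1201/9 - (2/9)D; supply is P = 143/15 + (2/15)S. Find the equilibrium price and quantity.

Set the two price expressions equal: 1201/9 - (2/9)Q = 143/15 + (2/15)Q.
5576/45 = (16/45)Q, so Q* = 348.5.
P* = 1201/9 − (2/9)(348.5) = 56.

P* = 56, Q* = 348.5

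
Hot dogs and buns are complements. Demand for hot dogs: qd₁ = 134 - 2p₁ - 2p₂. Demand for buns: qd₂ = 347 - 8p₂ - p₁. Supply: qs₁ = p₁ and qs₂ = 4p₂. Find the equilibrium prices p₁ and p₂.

Market 1: 134 - 2p₁ - 2p₂ = p₁ → 3p₁ + 2p₂ = 134.
Market 2: 12p₂ + p₁ = 347.
Eliminating p₂: 12×(1) − 2×(2) gives 34p₁ = 914, so p₁ = 457/17.
Back-substitute into (2): p₂ = (347 − 1×457/17) / 12 = 907/34.

p₁ = 457/17, p₂ = 907/34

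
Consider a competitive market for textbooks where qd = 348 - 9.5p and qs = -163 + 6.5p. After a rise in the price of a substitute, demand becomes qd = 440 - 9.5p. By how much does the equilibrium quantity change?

Δq = 37.375

Original equilibrium: p* = 31.9375, q* = 44.59375.
New equilibrium: 440 - 9.5p = -163 + 6.5p, so 603 = 16p and p' = 37.6875; q' = 440 − 9.5(37.6875) = 81.96875.
Change in quantity: 81.96875 − 44.59375 = 37.375.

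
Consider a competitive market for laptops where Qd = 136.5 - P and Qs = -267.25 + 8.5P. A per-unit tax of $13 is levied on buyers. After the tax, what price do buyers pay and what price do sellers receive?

Buyers pay 2057/38, sellers receive 1563/38

Pre-tax equilibrium: P* = 42.5, Q* = 94.
Tax on buyers shifts demand to Qd = 136.5 − 1(P + 13) = 123.5 - P.
123.5 - P = -267.25 + 8.5P gives seller price Ps = 1563/38; buyers pay Pb = 1563/38 + 13 = 2057/38.
New quantity: Q = 136.5 − 1(2057/38) = 1565/19.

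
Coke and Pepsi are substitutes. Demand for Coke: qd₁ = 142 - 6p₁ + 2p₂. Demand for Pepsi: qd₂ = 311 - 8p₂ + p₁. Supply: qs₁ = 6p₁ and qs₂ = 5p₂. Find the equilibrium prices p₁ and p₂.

p₁ = 1234/77, p₂ = 1937/77

Market 1: 142 - 6p₁ + 2p₂ = 6p₁ → 12p₁ - 2p₂ = 142.
Market 2: 13p₂ - p₁ = 311.
Eliminating p₂: 13×(1) + 2×(2) gives 154p₁ = 2468, so p₁ = 1234/77.
Back-substitute into (2): p₂ = (311 + 1×1234/77) / 13 = 1937/77.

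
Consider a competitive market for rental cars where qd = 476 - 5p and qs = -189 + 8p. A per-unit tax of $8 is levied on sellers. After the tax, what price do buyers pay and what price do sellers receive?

Buyers pay 729/13, sellers receive 625/13

Pre-tax equilibrium: p* = 665/13, q* = 2863/13.
Tax on sellers shifts supply to qs = -189 + 8(p − 8) = -253 + 8p.
476 - 5p = -253 + 8p gives buyer price pb = 729/13; sellers receive ps = 729/13 − 8 = 625/13.
New quantity: q = 476 − 5(729/13) = 2543/13.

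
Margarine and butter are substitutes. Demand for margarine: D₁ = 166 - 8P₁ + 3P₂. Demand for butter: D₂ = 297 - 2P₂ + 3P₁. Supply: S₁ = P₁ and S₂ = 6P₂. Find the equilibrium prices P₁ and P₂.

P₁ = 317/9, P₂ = 151/3

Market 1: 166 - 8P₁ + 3P₂ = P₁ → 9P₁ - 3P₂ = 166.
Market 2: 8P₂ - 3P₁ = 297.
Eliminating P₂: 8×(1) + 3×(2) gives 63P₁ = 2219, so P₁ = 317/9.
Back-substitute into (2): P₂ = (297 + 3×317/9) / 8 = 151/3.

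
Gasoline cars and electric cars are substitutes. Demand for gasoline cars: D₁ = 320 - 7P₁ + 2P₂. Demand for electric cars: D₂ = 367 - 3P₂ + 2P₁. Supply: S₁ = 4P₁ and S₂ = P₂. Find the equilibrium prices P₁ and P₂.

Market 1: 320 - 7P₁ + 2P₂ = 4P₁ → 11P₁ - 2P₂ = 320.
Market 2: 4P₂ - 2P₁ = 367.
Eliminating P₂: 4×(1) + 2×(2) gives 40P₁ = 2014, so P₁ = 50.35.
Back-substitute into (2): P₂ = (367 + 2×50.35) / 4 = 116.925.

P₁ = 50.35, P₂ = 116.925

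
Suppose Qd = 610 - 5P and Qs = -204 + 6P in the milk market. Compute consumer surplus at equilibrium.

Consumer surplus = 5760

Equilibrium: 610 - 5P = -204 + 6P gives P* = 74, Q* = 240.
Demand choke price (Qd = 0): P = 122.
CS = ½(122 − 74)(240) = 5760.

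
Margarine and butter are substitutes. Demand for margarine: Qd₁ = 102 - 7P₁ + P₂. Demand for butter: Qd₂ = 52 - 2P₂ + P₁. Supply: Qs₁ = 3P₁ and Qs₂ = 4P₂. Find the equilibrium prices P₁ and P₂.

P₁ = 664/59, P₂ = 622/59

Market 1: 102 - 7P₁ + P₂ = 3P₁ → 10P₁ - P₂ = 102.
Market 2: 6P₂ - P₁ = 52.
Eliminating P₂: 6×(1) + 1×(2) gives 59P₁ = 664, so P₁ = 664/59.
Back-substitute into (2): P₂ = (52 + 1×664/59) / 6 = 622/59.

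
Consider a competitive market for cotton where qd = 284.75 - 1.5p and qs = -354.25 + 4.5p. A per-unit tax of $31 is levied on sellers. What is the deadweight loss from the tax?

Deadweight loss = 540.5625

Pre-tax equilibrium: p* = 106.5, q* = 125.
Tax on sellers shifts supply to qs = -354.25 + 4.5(p − 31) = -493.75 + 4.5p.
284.75 - 1.5p = -493.75 + 4.5p gives buyer price pb = 129.75; sellers receive ps = 129.75 − 31 = 98.75.
New quantity: q = 284.75 − 1.5(129.75) = 90.125.
DWL = ½ × 31 × (125 − 90.125) = 540.5625.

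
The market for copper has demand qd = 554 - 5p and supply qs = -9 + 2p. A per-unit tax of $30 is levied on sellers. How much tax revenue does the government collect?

Pre-tax equilibrium: p* = 563/7, q* = 1063/7.
Tax on sellers shifts supply to qs = -9 + 2(p − 30) = -69 + 2p.
554 - 5p = -69 + 2p gives buyer price pb = 89; sellers receive ps = 89 − 30 = 59.
New quantity: q = 554 − 5(89) = 109.
Revenue = 30 × 109 = 3270.

Tax revenue = 3270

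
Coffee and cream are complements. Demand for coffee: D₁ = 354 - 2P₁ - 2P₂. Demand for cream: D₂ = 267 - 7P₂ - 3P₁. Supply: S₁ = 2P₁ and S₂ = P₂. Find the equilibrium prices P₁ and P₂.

P₁ = 1149/13, P₂ = 3/13

Market 1: 354 - 2P₁ - 2P₂ = 2P₁ → 4P₁ + 2P₂ = 354.
Market 2: 8P₂ + 3P₁ = 267.
Eliminating P₂: 8×(1) − 2×(2) gives 26P₁ = 2298, so P₁ = 1149/13.
Back-substitute into (2): P₂ = (267 − 3×1149/13) / 8 = 3/13.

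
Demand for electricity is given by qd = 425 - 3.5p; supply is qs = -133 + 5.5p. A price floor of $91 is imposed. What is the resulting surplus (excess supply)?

Surplus = 261

Equilibrium price would be p* = 62, so the floor at 91 binds.
At p = 91: qd = 106.5, qs = 367.5.
Surplus = 367.5 − 106.5 = 261.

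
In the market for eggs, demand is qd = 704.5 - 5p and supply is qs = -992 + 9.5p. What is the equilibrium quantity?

Set qd = qs: 704.5 - 5p = -992 + 9.5p.
1696.5 = 14.5p, so p* = 117.
q* = 704.5 − 5(117) = 119.5.

q* = 119.5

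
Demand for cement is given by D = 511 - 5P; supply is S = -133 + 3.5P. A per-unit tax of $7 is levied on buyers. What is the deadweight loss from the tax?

Pre-tax equilibrium: P* = 1288/17, Q* = 2247/17.
Tax on buyers shifts demand to D = 511 − 5(P + 7) = 476 - 5P.
476 - 5P = -133 + 3.5P gives seller price Ps = 1218/17; buyers pay Pb = 1218/17 + 7 = 1337/17.
New quantity: Q = 511 − 5(1337/17) = 2002/17.
DWL = ½ × 7 × (2247/17 − 2002/17) = 1715/34.

Deadweight loss = 1715/34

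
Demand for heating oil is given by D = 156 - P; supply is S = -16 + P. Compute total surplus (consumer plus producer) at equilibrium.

Total surplus = 4900

Equilibrium: 156 - P = -16 + P gives P* = 86, Q* = 70.
Demand choke price: P = 156; supply starts at P = 16.
CS = ½(156 − 86)(70) = 2450; PS = ½(86 − 16)(70) = 2450.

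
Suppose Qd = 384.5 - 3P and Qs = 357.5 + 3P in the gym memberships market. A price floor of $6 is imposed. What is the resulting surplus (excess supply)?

Equilibrium price would be P* = 4.5, so the floor at 6 binds.
At P = 6: Qd = 366.5, Qs = 375.5.
Surplus = 375.5 − 366.5 = 9.

Surplus = 9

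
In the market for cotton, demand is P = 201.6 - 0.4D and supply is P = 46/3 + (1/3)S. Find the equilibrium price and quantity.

P* = 100, Q* = 254

Set the two price expressions equal: 201.6 - 0.4Q = 46/3 + (1/3)Q.
2794/15 = (11/15)Q, so Q* = 254.
P* = 201.6 − (0.4)(254) = 100.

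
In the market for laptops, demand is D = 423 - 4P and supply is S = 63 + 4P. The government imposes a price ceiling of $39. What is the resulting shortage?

Shortage = 48

Equilibrium price would be P* = 45, so the ceiling at 39 binds.
At P = 39: D = 423 − 4(39) = 267, S = 63 + 4(39) = 219.
Shortage = 267 − 219 = 48.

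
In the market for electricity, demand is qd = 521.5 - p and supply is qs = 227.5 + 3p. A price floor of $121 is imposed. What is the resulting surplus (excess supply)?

Surplus = 190

Equilibrium price would be p* = 73.5, so the floor at 121 binds.
At p = 121: qd = 400.5, qs = 590.5.
Surplus = 590.5 − 400.5 = 190.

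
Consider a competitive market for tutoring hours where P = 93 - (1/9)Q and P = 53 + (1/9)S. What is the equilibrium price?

P* = 73

Set the two price expressions equal: 93 - (1/9)Q = 53 + (1/9)Q.
40 = (2/9)Q, so Q* = 180.
P* = 93 − (1/9)(180) = 73.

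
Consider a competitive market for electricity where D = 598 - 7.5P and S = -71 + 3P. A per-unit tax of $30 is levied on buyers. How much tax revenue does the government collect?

Pre-tax equilibrium: P* = 446/7, Q* = 841/7.
Tax on buyers shifts demand to D = 598 − 7.5(P + 30) = 373 - 7.5P.
373 - 7.5P = -71 + 3P gives seller price Ps = 296/7; buyers pay Pb = 296/7 + 30 = 506/7.
New quantity: Q = 598 − 7.5(506/7) = 391/7.
Revenue = 30 × 391/7 = 11730/7.

Tax revenue = 11730/7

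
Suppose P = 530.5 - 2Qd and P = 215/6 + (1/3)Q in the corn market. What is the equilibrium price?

Set the two price expressions equal: 530.5 - 2Q = 215/6 + (1/3)Q.
1484/3 = (7/3)Q, so Q* = 212.
P* = 530.5 − (2)(212) = 106.5.

P* = 106.5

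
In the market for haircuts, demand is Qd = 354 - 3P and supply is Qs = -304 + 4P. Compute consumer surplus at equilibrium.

Equilibrium: 354 - 3P = -304 + 4P gives P* = 94, Q* = 72.
Demand choke price (Qd = 0): P = 118.
CS = ½(118 − 94)(72) = 864.

Consumer surplus = 864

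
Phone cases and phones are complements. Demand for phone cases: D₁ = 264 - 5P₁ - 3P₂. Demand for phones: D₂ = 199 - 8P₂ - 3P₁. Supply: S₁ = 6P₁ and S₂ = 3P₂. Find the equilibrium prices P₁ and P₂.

P₁ = 2307/112, P₂ = 1397/112

Market 1: 264 - 5P₁ - 3P₂ = 6P₁ → 11P₁ + 3P₂ = 264.
Market 2: 11P₂ + 3P₁ = 199.
Eliminating P₂: 11×(1) − 3×(2) gives 112P₁ = 2307, so P₁ = 2307/112.
Back-substitute into (2): P₂ = (199 − 3×2307/112) / 11 = 1397/112.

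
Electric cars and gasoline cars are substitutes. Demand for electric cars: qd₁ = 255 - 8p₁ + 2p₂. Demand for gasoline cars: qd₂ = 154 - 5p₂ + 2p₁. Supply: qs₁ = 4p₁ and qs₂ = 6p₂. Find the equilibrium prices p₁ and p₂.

p₁ = 24.3203125, p₂ = 18.421875

Market 1: 255 - 8p₁ + 2p₂ = 4p₁ → 12p₁ - 2p₂ = 255.
Market 2: 11p₂ - 2p₁ = 154.
Eliminating p₂: 11×(1) + 2×(2) gives 128p₁ = 3113, so p₁ = 24.3203125.
Back-substitute into (2): p₂ = (154 + 2×24.3203125) / 11 = 18.421875.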